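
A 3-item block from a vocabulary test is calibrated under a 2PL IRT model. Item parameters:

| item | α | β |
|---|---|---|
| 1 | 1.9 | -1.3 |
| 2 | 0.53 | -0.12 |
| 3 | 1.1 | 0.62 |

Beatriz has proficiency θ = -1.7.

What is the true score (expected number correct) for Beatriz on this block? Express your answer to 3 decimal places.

0.693

P(θ) = 1 / (1 + exp(−α(θ − β)))
P_1 = 1/(1+e^{0.7600}) = 0.3186
P_2 = 1/(1+e^{0.8374}) = 0.3021
P_3 = 1/(1+e^{2.5520}) = 0.0723
E[score] = 0.3186 + 0.3021 + 0.0723 = 0.6930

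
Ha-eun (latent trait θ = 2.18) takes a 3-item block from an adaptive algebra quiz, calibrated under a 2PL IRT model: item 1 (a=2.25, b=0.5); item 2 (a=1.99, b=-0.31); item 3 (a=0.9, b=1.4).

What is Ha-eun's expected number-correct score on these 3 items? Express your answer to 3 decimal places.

2.639

P(θ) = 1 / (1 + exp(−a(θ − b)))
P_1 = 1/(1+e^{-3.7800}) = 0.9777
P_2 = 1/(1+e^{-4.9551}) = 0.9930
P_3 = 1/(1+e^{-0.7020}) = 0.6686
E[score] = 0.9777 + 0.9930 + 0.6686 = 2.6393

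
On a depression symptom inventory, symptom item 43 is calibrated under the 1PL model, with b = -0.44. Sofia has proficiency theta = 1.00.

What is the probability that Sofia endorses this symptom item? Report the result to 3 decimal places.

P(theta) = 1 / (1 + exp(−(theta − b)))
Exponent: (1.00 − (-0.44)) = 1.4400
1/(1 + e^{-1.4400}) = 0.8085
P = 0.8085

0.808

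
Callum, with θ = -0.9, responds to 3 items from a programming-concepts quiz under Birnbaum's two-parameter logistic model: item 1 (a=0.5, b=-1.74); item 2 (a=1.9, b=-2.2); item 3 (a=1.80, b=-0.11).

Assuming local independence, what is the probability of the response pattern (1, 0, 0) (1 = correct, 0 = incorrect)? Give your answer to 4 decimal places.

P(θ) = 1 / (1 + exp(−a(θ − b)))
P_1 = 1/(1+e^{-0.4200}) = 0.6035
P_2 = 1/(1+e^{-2.4700}) = 0.9220
P_3 = 1/(1+e^{1.4220}) = 0.1943
L = P_1 × (1−P_2) × (1−P_3) = 0.6035 × 0.0780 × 0.8057 = 0.03792

0.0379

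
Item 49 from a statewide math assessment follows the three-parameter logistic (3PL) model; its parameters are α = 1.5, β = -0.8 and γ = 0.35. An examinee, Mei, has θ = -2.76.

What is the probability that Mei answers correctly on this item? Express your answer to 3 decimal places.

0.383

P(θ) = γ + (1 − γ) · 1 / (1 + exp(−α(θ − β)))
Exponent: 1.5 × (-2.76 − (-0.8)) = -2.9400
1/(1 + e^{2.9400}) = 0.0502
P = 0.35 + 0.65 × 0.0502 = 0.3826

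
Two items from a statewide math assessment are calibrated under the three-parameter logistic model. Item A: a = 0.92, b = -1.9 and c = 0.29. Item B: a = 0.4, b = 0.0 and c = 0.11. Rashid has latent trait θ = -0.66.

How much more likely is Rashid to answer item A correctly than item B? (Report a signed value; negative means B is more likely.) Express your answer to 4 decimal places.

0.3315

P(θ) = c + (1 − c) · 1 / (1 + exp(−a(θ − b)))
P_A = 0.8281
P_B = 0.4966
P_A − P_B = 0.3315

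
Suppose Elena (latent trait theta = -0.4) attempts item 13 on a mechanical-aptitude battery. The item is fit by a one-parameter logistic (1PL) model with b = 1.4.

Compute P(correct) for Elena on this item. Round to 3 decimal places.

P(theta) = 1 / (1 + exp(−(theta − b)))
Exponent: (-0.4 − 1.4) = -1.8000
1/(1 + e^{1.8000}) = 0.1419
P = 0.1419

0.142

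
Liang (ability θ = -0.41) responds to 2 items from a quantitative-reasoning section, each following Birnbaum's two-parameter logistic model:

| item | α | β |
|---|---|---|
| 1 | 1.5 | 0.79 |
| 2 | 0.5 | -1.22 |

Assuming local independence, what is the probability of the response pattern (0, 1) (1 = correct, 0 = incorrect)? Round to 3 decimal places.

P(θ) = 1 / (1 + exp(−α(θ − β)))
P_1 = 1/(1+e^{1.8000}) = 0.1419
P_2 = 1/(1+e^{-0.4050}) = 0.5999
L = (1−P_1) × P_2 = 0.8581 × 0.5999 = 0.51479

0.515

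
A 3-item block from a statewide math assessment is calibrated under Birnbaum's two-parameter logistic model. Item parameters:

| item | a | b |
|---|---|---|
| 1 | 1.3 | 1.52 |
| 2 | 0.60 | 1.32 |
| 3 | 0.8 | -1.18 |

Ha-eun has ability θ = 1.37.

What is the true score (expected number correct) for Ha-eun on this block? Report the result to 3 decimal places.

P(θ) = 1 / (1 + exp(−a(θ − b)))
P_1 = 1/(1+e^{0.1950}) = 0.4514
P_2 = 1/(1+e^{-0.0300}) = 0.5075
P_3 = 1/(1+e^{-2.0400}) = 0.8849
E[score] = 0.4514 + 0.5075 + 0.8849 = 1.8438

1.844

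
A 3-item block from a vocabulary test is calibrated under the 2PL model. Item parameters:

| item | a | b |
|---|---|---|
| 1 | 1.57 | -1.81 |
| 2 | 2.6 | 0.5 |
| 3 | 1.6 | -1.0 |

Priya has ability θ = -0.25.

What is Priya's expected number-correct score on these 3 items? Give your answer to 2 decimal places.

1.81

P(θ) = 1 / (1 + exp(−a(θ − b)))
P_1 = 1/(1+e^{-2.4492}) = 0.9205
P_2 = 1/(1+e^{1.9500}) = 0.1246
P_3 = 1/(1+e^{-1.2000}) = 0.7685
E[score] = 0.9205 + 0.1246 + 0.7685 = 1.8136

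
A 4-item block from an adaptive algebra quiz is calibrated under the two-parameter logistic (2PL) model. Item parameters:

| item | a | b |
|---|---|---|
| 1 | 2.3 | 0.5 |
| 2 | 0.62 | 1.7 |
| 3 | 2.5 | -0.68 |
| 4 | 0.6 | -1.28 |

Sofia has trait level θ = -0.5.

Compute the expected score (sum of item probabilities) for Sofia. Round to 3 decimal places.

1.520

P(θ) = 1 / (1 + exp(−a(θ − b)))
P_1 = 1/(1+e^{2.3000}) = 0.0911
P_2 = 1/(1+e^{1.3640}) = 0.2036
P_3 = 1/(1+e^{-0.4500}) = 0.6106
P_4 = 1/(1+e^{-0.4680}) = 0.6149
E[score] = 0.0911 + 0.2036 + 0.6106 + 0.6149 = 1.5203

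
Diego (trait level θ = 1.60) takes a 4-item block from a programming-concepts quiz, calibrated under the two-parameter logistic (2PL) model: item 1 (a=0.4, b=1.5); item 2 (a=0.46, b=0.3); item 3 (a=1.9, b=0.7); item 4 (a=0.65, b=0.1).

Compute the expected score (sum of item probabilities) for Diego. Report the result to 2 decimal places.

P(θ) = 1 / (1 + exp(−a(θ − b)))
P_1 = 1/(1+e^{-0.0400}) = 0.5100
P_2 = 1/(1+e^{-0.5980}) = 0.6452
P_3 = 1/(1+e^{-1.7100}) = 0.8468
P_4 = 1/(1+e^{-0.9750}) = 0.7261
E[score] = 0.5100 + 0.6452 + 0.8468 + 0.7261 = 2.7281

2.73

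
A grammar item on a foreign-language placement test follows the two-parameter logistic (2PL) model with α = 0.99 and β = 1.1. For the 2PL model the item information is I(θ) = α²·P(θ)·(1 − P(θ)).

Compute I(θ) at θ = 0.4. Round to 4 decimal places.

P = 1/(1+e^{0.6930}) = 0.3334
P(1−P) = 0.3334 × 0.6666 = 0.2222
I = α² × P(1−P) = 0.99² × 0.2222 = 0.21781

0.2178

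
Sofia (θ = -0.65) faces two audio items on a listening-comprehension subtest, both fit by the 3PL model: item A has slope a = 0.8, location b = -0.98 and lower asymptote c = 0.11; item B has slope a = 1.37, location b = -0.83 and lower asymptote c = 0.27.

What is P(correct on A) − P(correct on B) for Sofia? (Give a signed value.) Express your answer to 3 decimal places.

-0.066

P(θ) = c + (1 − c) · 1 / (1 + exp(−a(θ − b)))
P_A = 0.6134
P_B = 0.6798
P_A − P_B = -0.0664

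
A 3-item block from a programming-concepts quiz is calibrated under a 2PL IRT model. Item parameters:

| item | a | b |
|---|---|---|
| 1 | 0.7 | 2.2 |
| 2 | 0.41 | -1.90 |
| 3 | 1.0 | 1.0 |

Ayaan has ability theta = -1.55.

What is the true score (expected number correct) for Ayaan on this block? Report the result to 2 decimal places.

0.68

P(theta) = 1 / (1 + exp(−a(theta − b)))
P_1 = 1/(1+e^{2.6250}) = 0.0675
P_2 = 1/(1+e^{-0.1435}) = 0.5358
P_3 = 1/(1+e^{2.5500}) = 0.0724
E[score] = 0.0675 + 0.5358 + 0.0724 = 0.6758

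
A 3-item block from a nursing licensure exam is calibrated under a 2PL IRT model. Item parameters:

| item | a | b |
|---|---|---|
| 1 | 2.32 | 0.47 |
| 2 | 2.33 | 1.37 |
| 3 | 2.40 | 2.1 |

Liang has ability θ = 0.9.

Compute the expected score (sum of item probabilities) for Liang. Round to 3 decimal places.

P(θ) = 1 / (1 + exp(−a(θ − b)))
P_1 = 1/(1+e^{-0.9976}) = 0.7306
P_2 = 1/(1+e^{1.0951}) = 0.2507
P_3 = 1/(1+e^{2.8800}) = 0.0532
E[score] = 0.7306 + 0.2507 + 0.0532 = 1.0344

1.034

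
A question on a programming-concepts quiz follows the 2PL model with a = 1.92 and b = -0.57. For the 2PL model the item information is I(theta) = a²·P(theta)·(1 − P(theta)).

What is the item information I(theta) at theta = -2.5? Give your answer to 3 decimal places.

P = 1/(1+e^{3.7056}) = 0.0240
P(1−P) = 0.0240 × 0.9760 = 0.0234
I = a² × P(1−P) = 1.92² × 0.0234 = 0.08633

0.086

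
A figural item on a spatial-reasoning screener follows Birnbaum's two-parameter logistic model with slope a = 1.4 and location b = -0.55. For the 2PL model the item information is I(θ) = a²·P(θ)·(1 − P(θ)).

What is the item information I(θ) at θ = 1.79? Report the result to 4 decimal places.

0.0688

P = 1/(1+e^{-3.2760}) = 0.9636
P(1−P) = 0.9636 × 0.0364 = 0.0351
I = a² × P(1−P) = 1.4² × 0.0351 = 0.06875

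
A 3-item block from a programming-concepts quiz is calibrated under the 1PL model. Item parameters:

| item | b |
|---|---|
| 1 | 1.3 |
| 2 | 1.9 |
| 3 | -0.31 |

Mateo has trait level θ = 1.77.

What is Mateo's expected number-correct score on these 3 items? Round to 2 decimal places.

P(θ) = 1 / (1 + exp(−(θ − b)))
P_1 = 1/(1+e^{-0.4700}) = 0.6154
P_2 = 1/(1+e^{0.1300}) = 0.4675
P_3 = 1/(1+e^{-2.0800}) = 0.8889
E[score] = 0.6154 + 0.4675 + 0.8889 = 1.9719

1.97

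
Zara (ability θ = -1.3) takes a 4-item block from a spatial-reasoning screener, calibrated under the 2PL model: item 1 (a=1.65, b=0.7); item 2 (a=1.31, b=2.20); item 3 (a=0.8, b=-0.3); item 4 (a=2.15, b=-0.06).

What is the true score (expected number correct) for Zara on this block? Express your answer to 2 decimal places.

0.42

P(θ) = 1 / (1 + exp(−a(θ − b)))
P_1 = 1/(1+e^{3.3000}) = 0.0356
P_2 = 1/(1+e^{4.5850}) = 0.0101
P_3 = 1/(1+e^{0.8000}) = 0.3100
P_4 = 1/(1+e^{2.6660}) = 0.0650
E[score] = 0.0356 + 0.0101 + 0.3100 + 0.0650 = 0.4207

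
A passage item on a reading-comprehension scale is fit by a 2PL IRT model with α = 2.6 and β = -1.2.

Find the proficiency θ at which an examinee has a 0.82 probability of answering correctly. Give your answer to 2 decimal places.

-0.62

P(θ) = 1 / (1 + exp(−α(θ − β)))
logit = ln(0.8200/0.1800) = 1.5163
θ = β + logit/(α) = -1.2 + 1.5163/2.6000 = -0.6168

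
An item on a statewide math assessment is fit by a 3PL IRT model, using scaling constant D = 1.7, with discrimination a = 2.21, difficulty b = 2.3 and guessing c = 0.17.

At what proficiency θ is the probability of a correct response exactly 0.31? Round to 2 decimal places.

1.88

P(θ) = c + (1 − c) · 1 / (1 + exp(−D·a(θ − b)))
Remove guessing floor: (0.31 − 0.17)/(1 − 0.17) = 0.1687
logit = ln(0.1687/0.8313) = -1.5950
θ = b + logit/(1.7·a) = 2.3 + (-1.5950)/3.7570 = 1.8754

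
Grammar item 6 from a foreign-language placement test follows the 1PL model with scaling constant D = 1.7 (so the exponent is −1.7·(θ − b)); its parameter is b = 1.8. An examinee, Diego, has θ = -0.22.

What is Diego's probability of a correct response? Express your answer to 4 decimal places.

P(θ) = 1 / (1 + exp(−D·(θ − b)))
Exponent: 1.7 × (-0.22 − 1.8) = -3.4340
1/(1 + e^{3.4340}) = 0.0312
P = 0.0312

0.0312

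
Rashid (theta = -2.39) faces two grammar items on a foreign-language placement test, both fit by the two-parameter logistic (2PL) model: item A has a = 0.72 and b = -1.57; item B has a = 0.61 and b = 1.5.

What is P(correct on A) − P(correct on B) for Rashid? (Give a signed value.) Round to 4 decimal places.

0.2713

P(theta) = 1 / (1 + exp(−a(theta − b)))
P_A = 0.3565
P_B = 0.0853
P_A − P_B = 0.2713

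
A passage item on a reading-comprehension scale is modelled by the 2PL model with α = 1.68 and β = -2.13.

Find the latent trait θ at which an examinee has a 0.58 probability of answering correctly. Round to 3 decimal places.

P(θ) = 1 / (1 + exp(−α(θ − β)))
logit = ln(0.5800/0.4200) = 0.3228
θ = β + logit/(α) = -2.13 + 0.3228/1.6800 = -1.9379

-1.938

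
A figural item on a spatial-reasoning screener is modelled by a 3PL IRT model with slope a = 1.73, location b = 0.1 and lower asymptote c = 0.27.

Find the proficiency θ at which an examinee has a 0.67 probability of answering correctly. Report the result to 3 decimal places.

0.211

P(θ) = c + (1 − c) · 1 / (1 + exp(−a(θ − b)))
Remove guessing floor: (0.67 − 0.27)/(1 − 0.27) = 0.5479
logit = ln(0.5479/0.4521) = 0.1924
θ = b + logit/(a) = 0.1 + 0.1924/1.7300 = 0.2112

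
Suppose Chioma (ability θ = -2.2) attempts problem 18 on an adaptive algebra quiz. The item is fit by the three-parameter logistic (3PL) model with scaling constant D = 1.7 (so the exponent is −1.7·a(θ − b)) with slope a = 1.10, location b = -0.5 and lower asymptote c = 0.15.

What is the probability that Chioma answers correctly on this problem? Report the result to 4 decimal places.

0.1840

P(θ) = c + (1 − c) · 1 / (1 + exp(−D·a(θ − b)))
Exponent: 1.7 × 1.10 × (-2.2 − (-0.5)) = -3.1790
1/(1 + e^{3.1790}) = 0.0400
P = 0.15 + 0.85 × 0.0400 = 0.1840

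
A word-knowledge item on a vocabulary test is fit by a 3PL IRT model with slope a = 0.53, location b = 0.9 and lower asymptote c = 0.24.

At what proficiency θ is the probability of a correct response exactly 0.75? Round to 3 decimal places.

2.245

P(θ) = c + (1 − c) · 1 / (1 + exp(−a(θ − b)))
Remove guessing floor: (0.75 − 0.24)/(1 − 0.24) = 0.6711
logit = ln(0.6711/0.3289) = 0.7129
θ = b + logit/(a) = 0.9 + 0.7129/0.5300 = 2.2452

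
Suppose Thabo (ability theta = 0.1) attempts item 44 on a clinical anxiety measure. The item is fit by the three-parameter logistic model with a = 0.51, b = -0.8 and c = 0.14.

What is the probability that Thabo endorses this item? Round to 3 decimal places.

0.667

P(theta) = c + (1 − c) · 1 / (1 + exp(−a(theta − b)))
Exponent: 0.51 × (0.1 − (-0.8)) = 0.4590
1/(1 + e^{-0.4590}) = 0.6128
P = 0.14 + 0.86 × 0.6128 = 0.6670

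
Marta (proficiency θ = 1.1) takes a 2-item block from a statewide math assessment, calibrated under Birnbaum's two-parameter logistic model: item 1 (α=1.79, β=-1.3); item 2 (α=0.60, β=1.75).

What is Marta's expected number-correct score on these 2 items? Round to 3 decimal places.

1.390

P(θ) = 1 / (1 + exp(−α(θ − β)))
P_1 = 1/(1+e^{-4.2960}) = 0.9866
P_2 = 1/(1+e^{0.3900}) = 0.4037
E[score] = 0.9866 + 0.4037 = 1.3903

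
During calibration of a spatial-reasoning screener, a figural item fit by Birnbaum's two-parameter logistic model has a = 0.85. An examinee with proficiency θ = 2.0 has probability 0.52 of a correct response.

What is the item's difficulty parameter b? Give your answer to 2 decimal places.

1.91

P(θ) = 1 / (1 + exp(−a(θ − b)))
logit(0.52) = ln(0.52/0.48) = 0.0800
b = θ − logit/(a) = 2.0 − 0.0800/0.8500 = 1.9058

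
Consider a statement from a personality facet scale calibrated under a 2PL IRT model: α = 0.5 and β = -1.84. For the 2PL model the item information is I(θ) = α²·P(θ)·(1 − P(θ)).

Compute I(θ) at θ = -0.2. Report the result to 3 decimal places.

P = 1/(1+e^{-0.8200}) = 0.6942
P(1−P) = 0.6942 × 0.3058 = 0.2123
I = α² × P(1−P) = 0.5² × 0.2123 = 0.05307

0.053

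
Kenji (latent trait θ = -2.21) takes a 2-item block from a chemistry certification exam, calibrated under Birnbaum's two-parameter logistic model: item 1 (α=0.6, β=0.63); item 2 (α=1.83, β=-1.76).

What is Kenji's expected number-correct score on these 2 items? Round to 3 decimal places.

P(θ) = 1 / (1 + exp(−α(θ − β)))
P_1 = 1/(1+e^{1.7040}) = 0.1539
P_2 = 1/(1+e^{0.8235}) = 0.3050
E[score] = 0.1539 + 0.3050 = 0.4590

0.459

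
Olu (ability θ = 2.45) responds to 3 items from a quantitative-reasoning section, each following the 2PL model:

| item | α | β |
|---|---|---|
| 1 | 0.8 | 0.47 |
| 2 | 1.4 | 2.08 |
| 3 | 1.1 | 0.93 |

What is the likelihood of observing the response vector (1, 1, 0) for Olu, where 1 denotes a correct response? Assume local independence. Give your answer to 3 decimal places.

P(θ) = 1 / (1 + exp(−α(θ − β)))
P_1 = 1/(1+e^{-1.5840}) = 0.8298
P_2 = 1/(1+e^{-0.5180}) = 0.6267
P_3 = 1/(1+e^{-1.6720}) = 0.8418
L = P_1 × P_2 × (1−P_3) = 0.8298 × 0.6267 × 0.1582 = 0.08224

0.082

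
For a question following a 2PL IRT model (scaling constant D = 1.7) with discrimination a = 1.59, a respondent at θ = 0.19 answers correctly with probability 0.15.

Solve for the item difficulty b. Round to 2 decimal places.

0.83

P(θ) = 1 / (1 + exp(−D·a(θ − b)))
logit(0.15) = ln(0.15/0.85) = -1.7346
b = θ − logit/(1.7·a) = 0.19 − (-1.7346)/2.7030 = 0.8317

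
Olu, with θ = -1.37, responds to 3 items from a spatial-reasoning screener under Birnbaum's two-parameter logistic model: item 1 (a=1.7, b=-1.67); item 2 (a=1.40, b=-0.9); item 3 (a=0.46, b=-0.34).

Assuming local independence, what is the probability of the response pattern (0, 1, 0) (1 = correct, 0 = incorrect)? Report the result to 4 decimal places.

P(θ) = 1 / (1 + exp(−a(θ − b)))
P_1 = 1/(1+e^{-0.5100}) = 0.6248
P_2 = 1/(1+e^{0.6580}) = 0.3412
P_3 = 1/(1+e^{0.4738}) = 0.3837
L = (1−P_1) × P_2 × (1−P_3) = 0.3752 × 0.3412 × 0.6163 = 0.07889

0.0789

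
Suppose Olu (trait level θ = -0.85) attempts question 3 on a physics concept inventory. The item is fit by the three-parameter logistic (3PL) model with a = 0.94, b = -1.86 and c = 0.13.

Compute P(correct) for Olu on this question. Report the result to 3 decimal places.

P(θ) = c + (1 − c) · 1 / (1 + exp(−a(θ − b)))
Exponent: 0.94 × (-0.85 − (-1.86)) = 0.9494
1/(1 + e^{-0.9494}) = 0.7210
P = 0.13 + 0.87 × 0.7210 = 0.7573

0.757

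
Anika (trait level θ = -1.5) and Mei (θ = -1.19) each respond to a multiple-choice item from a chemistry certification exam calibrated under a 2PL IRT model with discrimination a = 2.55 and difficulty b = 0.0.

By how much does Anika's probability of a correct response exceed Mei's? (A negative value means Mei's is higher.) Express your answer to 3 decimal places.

P(θ) = 1 / (1 + exp(−a(θ − b)))
P(Anika) = 0.0214  [exponent -3.8250]
P(Mei) = 0.0459  [exponent -3.0345]
Difference = 0.0214 − 0.0459 = -0.0245

-0.025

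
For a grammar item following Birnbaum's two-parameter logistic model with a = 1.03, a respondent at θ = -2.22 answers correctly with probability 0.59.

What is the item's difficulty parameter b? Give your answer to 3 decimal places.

P(θ) = 1 / (1 + exp(−a(θ − b)))
logit(0.59) = ln(0.59/0.41) = 0.3640
b = θ − logit/(a) = -2.22 − 0.3640/1.0300 = -2.5734

-2.573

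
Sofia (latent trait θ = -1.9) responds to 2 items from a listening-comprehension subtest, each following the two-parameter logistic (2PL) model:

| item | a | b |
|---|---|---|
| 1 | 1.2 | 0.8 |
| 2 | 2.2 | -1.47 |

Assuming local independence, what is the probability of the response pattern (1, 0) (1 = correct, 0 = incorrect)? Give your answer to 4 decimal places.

0.0271

P(θ) = 1 / (1 + exp(−a(θ − b)))
P_1 = 1/(1+e^{3.2400}) = 0.0377
P_2 = 1/(1+e^{0.9460}) = 0.2797
L = P_1 × (1−P_2) = 0.0377 × 0.7203 = 0.02715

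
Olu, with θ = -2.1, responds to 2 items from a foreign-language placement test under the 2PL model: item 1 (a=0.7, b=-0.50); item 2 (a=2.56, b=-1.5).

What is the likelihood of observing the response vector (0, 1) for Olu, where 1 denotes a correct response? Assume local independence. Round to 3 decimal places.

0.134

P(θ) = 1 / (1 + exp(−a(θ − b)))
P_1 = 1/(1+e^{1.1200}) = 0.2460
P_2 = 1/(1+e^{1.5360}) = 0.1771
L = (1−P_1) × P_2 = 0.7540 × 0.1771 = 0.13354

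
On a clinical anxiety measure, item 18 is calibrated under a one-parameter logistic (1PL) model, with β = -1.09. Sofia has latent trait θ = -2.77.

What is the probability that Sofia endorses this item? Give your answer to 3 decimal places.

P(θ) = 1 / (1 + exp(−(θ − β)))
Exponent: (-2.77 − (-1.09)) = -1.6800
1/(1 + e^{1.6800}) = 0.1571
P = 0.1571

0.157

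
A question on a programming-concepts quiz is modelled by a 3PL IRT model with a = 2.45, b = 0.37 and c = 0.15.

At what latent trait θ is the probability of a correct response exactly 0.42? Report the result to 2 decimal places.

P(θ) = c + (1 − c) · 1 / (1 + exp(−a(θ − b)))
Remove guessing floor: (0.42 − 0.15)/(1 − 0.15) = 0.3176
logit = ln(0.3176/0.6824) = -0.7646
θ = b + logit/(a) = 0.37 + (-0.7646)/2.4500 = 0.0579

0.06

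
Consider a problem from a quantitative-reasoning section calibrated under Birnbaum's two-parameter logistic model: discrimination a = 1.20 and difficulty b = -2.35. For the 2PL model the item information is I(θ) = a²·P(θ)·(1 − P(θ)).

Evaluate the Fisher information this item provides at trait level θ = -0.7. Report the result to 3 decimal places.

P = 1/(1+e^{-1.9800}) = 0.8787
P(1−P) = 0.8787 × 0.1213 = 0.1066
I = a² × P(1−P) = 1.20² × 0.1066 = 0.15350

0.154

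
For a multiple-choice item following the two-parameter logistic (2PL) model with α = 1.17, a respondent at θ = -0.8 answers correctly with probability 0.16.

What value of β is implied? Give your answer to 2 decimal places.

P(θ) = 1 / (1 + exp(−α(θ − β)))
logit(0.16) = ln(0.16/0.84) = -1.6582
β = θ − logit/(α) = -0.8 − (-1.6582)/1.1700 = 0.6173

0.62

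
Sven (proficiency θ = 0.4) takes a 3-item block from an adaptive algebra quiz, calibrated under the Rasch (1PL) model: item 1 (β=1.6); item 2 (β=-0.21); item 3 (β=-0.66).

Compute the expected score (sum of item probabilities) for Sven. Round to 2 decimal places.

P(θ) = 1 / (1 + exp(−(θ − β)))
P_1 = 1/(1+e^{1.2000}) = 0.2315
P_2 = 1/(1+e^{-0.6100}) = 0.6479
P_3 = 1/(1+e^{-1.0600}) = 0.7427
E[score] = 0.2315 + 0.6479 + 0.7427 = 1.6221

1.62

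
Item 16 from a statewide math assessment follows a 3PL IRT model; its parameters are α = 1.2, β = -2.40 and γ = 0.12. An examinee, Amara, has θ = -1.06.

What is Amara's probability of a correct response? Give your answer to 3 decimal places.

0.853

P(θ) = γ + (1 − γ) · 1 / (1 + exp(−α(θ − β)))
Exponent: 1.2 × (-1.06 − (-2.40)) = 1.6080
1/(1 + e^{-1.6080}) = 0.8331
P = 0.12 + 0.88 × 0.8331 = 0.8532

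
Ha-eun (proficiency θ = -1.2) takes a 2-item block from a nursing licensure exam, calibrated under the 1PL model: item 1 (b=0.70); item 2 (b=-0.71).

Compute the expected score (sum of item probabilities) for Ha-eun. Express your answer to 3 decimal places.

P(θ) = 1 / (1 + exp(−(θ − b)))
P_1 = 1/(1+e^{1.9000}) = 0.1301
P_2 = 1/(1+e^{0.4900}) = 0.3799
E[score] = 0.1301 + 0.3799 = 0.5100

0.510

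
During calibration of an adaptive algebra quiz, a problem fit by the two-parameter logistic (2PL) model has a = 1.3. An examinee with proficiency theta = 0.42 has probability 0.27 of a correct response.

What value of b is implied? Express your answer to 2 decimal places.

1.19

P(theta) = 1 / (1 + exp(−a(theta − b)))
logit(0.27) = ln(0.27/0.73) = -0.9946
b = theta − logit/(a) = 0.42 − (-0.9946)/1.3000 = 1.1851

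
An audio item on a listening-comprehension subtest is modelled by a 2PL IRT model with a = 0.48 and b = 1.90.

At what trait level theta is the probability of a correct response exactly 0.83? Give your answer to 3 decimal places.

P(theta) = 1 / (1 + exp(−a(theta − b)))
logit = ln(0.8300/0.1700) = 1.5856
theta = b + logit/(a) = 1.90 + 1.5856/0.4800 = 5.2034

5.203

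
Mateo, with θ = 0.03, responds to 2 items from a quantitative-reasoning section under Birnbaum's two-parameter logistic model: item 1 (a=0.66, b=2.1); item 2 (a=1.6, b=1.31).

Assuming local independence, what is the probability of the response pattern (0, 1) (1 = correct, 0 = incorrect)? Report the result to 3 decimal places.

P(θ) = 1 / (1 + exp(−a(θ − b)))
P_1 = 1/(1+e^{1.3662}) = 0.2032
P_2 = 1/(1+e^{2.0480}) = 0.1143
L = (1−P_1) × P_2 = 0.7968 × 0.1143 = 0.09103

0.091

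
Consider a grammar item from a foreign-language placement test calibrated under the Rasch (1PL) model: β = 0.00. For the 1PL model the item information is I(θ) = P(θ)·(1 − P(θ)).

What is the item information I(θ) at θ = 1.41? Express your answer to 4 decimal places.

P = 1/(1+e^{-1.4100}) = 0.8038
P(1−P) = 0.8038 × 0.1962 = 0.1577
I = P(1−P) = 0.15773

0.1577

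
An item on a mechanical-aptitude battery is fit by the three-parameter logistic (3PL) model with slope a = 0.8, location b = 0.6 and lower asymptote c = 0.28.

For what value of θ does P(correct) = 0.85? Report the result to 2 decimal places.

2.27

P(θ) = c + (1 − c) · 1 / (1 + exp(−a(θ − b)))
Remove guessing floor: (0.85 − 0.28)/(1 − 0.28) = 0.7917
logit = ln(0.7917/0.2083) = 1.3350
θ = b + logit/(a) = 0.6 + 1.3350/0.8000 = 2.2688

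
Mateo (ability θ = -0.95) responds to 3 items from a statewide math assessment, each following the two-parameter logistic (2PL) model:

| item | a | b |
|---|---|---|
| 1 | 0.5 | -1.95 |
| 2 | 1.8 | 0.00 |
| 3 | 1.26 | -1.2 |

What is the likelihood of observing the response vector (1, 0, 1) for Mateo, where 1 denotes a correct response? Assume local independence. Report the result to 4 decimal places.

P(θ) = 1 / (1 + exp(−a(θ − b)))
P_1 = 1/(1+e^{-0.5000}) = 0.6225
P_2 = 1/(1+e^{1.7100}) = 0.1532
P_3 = 1/(1+e^{-0.3150}) = 0.5781
L = P_1 × (1−P_2) × P_3 = 0.6225 × 0.8468 × 0.5781 = 0.30473

0.3047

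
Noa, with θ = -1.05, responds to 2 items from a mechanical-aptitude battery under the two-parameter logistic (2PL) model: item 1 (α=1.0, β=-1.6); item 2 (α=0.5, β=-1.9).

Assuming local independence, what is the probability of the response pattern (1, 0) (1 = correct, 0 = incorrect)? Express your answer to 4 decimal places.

0.2507

P(θ) = 1 / (1 + exp(−α(θ − β)))
P_1 = 1/(1+e^{-0.5500}) = 0.6341
P_2 = 1/(1+e^{-0.4250}) = 0.6047
L = P_1 × (1−P_2) = 0.6341 × 0.3953 = 0.25069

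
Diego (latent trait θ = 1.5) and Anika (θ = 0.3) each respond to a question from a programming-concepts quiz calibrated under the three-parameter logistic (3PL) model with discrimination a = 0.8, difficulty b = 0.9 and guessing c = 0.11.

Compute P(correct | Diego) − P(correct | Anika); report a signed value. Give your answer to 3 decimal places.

P(θ) = c + (1 − c) · 1 / (1 + exp(−a(θ − b)))
P(Diego) = 0.6598  [exponent 0.4800]
P(Anika) = 0.4502  [exponent -0.4800]
Difference = 0.6598 − 0.4502 = 0.2096

0.210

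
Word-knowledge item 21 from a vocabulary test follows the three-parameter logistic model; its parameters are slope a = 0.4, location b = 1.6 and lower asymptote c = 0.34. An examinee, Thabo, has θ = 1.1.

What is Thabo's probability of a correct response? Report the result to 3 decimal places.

0.637

P(θ) = c + (1 − c) · 1 / (1 + exp(−a(θ − b)))
Exponent: 0.4 × (1.1 − 1.6) = -0.2000
1/(1 + e^{0.2000}) = 0.4502
P = 0.34 + 0.66 × 0.4502 = 0.6371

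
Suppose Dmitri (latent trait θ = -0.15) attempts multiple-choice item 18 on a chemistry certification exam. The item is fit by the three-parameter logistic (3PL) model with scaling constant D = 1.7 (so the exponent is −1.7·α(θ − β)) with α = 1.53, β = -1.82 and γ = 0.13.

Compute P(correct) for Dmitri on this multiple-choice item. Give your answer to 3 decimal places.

P(θ) = γ + (1 − γ) · 1 / (1 + exp(−D·α(θ − β)))
Exponent: 1.7 × 1.53 × (-0.15 − (-1.82)) = 4.3437
1/(1 + e^{-4.3437}) = 0.9872
P = 0.13 + 0.87 × 0.9872 = 0.9888

0.989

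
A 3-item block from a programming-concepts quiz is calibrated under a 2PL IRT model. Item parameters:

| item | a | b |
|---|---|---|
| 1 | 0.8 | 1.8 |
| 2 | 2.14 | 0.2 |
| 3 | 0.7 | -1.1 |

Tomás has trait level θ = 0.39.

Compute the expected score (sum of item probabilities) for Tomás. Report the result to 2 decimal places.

1.58

P(θ) = 1 / (1 + exp(−a(θ − b)))
P_1 = 1/(1+e^{1.1280}) = 0.2445
P_2 = 1/(1+e^{-0.4066}) = 0.6003
P_3 = 1/(1+e^{-1.0430}) = 0.7394
E[score] = 0.2445 + 0.6003 + 0.7394 = 1.5842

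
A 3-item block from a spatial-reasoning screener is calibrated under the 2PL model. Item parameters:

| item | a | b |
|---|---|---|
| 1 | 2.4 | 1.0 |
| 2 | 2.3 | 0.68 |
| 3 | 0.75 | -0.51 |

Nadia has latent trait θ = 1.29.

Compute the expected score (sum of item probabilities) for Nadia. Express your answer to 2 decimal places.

P(θ) = 1 / (1 + exp(−a(θ − b)))
P_1 = 1/(1+e^{-0.6960}) = 0.6673
P_2 = 1/(1+e^{-1.4030}) = 0.8027
P_3 = 1/(1+e^{-1.3500}) = 0.7941
E[score] = 0.6673 + 0.8027 + 0.7941 = 2.2641

2.26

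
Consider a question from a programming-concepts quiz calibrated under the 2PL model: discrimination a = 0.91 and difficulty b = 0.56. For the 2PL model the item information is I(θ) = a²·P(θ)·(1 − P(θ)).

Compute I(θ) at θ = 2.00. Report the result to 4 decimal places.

P = 1/(1+e^{-1.3104}) = 0.7876
P(1−P) = 0.7876 × 0.2124 = 0.1673
I = a² × P(1−P) = 0.91² × 0.1673 = 0.13854

0.1385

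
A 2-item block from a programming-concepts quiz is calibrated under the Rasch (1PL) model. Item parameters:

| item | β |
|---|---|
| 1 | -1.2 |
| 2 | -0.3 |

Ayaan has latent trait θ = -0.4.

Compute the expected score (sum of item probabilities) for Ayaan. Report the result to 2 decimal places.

P(θ) = 1 / (1 + exp(−(θ − β)))
P_1 = 1/(1+e^{-0.8000}) = 0.6900
P_2 = 1/(1+e^{0.1000}) = 0.4750
E[score] = 0.6900 + 0.4750 = 1.1650

1.16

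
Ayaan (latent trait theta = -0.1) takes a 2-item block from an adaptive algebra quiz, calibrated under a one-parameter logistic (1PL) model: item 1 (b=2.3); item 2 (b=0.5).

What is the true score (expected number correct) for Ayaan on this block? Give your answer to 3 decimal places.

0.438

P(theta) = 1 / (1 + exp(−(theta − b)))
P_1 = 1/(1+e^{2.4000}) = 0.0832
P_2 = 1/(1+e^{0.6000}) = 0.3543
E[score] = 0.0832 + 0.3543 = 0.4375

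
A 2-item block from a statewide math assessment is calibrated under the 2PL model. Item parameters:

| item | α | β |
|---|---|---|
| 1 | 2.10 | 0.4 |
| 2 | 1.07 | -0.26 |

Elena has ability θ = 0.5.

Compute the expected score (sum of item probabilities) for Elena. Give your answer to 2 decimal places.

P(θ) = 1 / (1 + exp(−α(θ − β)))
P_1 = 1/(1+e^{-0.2100}) = 0.5523
P_2 = 1/(1+e^{-0.8132}) = 0.6928
E[score] = 0.5523 + 0.6928 = 1.2451

1.25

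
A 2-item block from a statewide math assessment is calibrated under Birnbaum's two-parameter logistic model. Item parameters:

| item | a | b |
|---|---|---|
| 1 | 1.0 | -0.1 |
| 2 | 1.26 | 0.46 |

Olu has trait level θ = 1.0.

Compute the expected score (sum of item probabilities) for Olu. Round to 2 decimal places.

P(θ) = 1 / (1 + exp(−a(θ − b)))
P_1 = 1/(1+e^{-1.1000}) = 0.7503
P_2 = 1/(1+e^{-0.6804}) = 0.6638
E[score] = 0.7503 + 0.6638 = 1.4141

1.41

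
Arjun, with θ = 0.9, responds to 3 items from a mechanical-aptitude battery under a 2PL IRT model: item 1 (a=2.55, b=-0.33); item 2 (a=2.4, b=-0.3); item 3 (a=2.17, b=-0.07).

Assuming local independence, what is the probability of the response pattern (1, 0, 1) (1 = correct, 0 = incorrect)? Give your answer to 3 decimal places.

P(θ) = 1 / (1 + exp(−a(θ − b)))
P_1 = 1/(1+e^{-3.1365}) = 0.9584
P_2 = 1/(1+e^{-2.8800}) = 0.9468
P_3 = 1/(1+e^{-2.1049}) = 0.8914
L = P_1 × (1−P_2) × P_3 = 0.9584 × 0.0532 × 0.8914 = 0.04541

0.045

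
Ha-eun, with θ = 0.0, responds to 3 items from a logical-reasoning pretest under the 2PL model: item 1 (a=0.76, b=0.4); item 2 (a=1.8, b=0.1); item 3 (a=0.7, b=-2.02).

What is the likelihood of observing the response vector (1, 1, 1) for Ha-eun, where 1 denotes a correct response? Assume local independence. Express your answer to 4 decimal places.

0.1554

P(θ) = 1 / (1 + exp(−a(θ − b)))
P_1 = 1/(1+e^{0.3040}) = 0.4246
P_2 = 1/(1+e^{0.1800}) = 0.4551
P_3 = 1/(1+e^{-1.4140}) = 0.8044
L = P_1 × P_2 × P_3 = 0.4246 × 0.4551 × 0.8044 = 0.15544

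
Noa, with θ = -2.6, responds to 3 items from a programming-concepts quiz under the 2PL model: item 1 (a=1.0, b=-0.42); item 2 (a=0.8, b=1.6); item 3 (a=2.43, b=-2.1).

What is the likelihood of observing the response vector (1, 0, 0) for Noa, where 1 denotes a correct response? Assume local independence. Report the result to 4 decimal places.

P(θ) = 1 / (1 + exp(−a(θ − b)))
P_1 = 1/(1+e^{2.1800}) = 0.1016
P_2 = 1/(1+e^{3.3600}) = 0.0336
P_3 = 1/(1+e^{1.2150}) = 0.2288
L = P_1 × (1−P_2) × (1−P_3) = 0.1016 × 0.9664 × 0.7712 = 0.07569

0.0757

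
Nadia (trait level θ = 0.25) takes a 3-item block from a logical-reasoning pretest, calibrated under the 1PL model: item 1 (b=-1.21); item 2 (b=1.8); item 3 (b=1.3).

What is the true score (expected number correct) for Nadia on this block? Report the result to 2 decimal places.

1.25

P(θ) = 1 / (1 + exp(−(θ − b)))
P_1 = 1/(1+e^{-1.4600}) = 0.8115
P_2 = 1/(1+e^{1.5500}) = 0.1751
P_3 = 1/(1+e^{1.0500}) = 0.2592
E[score] = 0.8115 + 0.1751 + 0.2592 = 1.2458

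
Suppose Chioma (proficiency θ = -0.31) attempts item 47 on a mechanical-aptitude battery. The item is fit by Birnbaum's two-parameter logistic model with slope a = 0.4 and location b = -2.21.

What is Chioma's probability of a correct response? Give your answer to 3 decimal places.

P(θ) = 1 / (1 + exp(−a(θ − b)))
Exponent: 0.4 × (-0.31 − (-2.21)) = 0.7600
1/(1 + e^{-0.7600}) = 0.6814

0.681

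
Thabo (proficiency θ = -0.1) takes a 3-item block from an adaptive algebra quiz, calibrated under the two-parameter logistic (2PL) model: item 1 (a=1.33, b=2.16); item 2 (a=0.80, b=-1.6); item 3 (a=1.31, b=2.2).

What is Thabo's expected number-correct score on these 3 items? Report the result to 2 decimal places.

P(θ) = 1 / (1 + exp(−a(θ − b)))
P_1 = 1/(1+e^{3.0058}) = 0.0472
P_2 = 1/(1+e^{-1.2000}) = 0.7685
P_3 = 1/(1+e^{3.0130}) = 0.0468
E[score] = 0.0472 + 0.7685 + 0.0468 = 0.8625

0.86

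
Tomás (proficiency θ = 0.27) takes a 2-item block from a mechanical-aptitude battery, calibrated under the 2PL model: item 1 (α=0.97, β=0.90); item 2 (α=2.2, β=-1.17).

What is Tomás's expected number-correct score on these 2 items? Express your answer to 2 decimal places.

P(θ) = 1 / (1 + exp(−α(θ − β)))
P_1 = 1/(1+e^{0.6111}) = 0.3518
P_2 = 1/(1+e^{-3.1680}) = 0.9596
E[score] = 0.3518 + 0.9596 = 1.3114

1.31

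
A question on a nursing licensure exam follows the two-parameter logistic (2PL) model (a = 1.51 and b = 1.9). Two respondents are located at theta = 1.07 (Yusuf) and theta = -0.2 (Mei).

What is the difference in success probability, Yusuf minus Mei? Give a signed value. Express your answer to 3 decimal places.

0.182

P(theta) = 1 / (1 + exp(−a(theta − b)))
P(Yusuf) = 0.2221  [exponent -1.2533]
P(Mei) = 0.0403  [exponent -3.1710]
Difference = 0.2221 − 0.0403 = 0.1819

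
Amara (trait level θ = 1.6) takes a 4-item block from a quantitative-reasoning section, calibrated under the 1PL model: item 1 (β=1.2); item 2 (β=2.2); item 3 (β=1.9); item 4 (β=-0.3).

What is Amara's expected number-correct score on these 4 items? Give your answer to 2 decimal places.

P(θ) = 1 / (1 + exp(−(θ − β)))
P_1 = 1/(1+e^{-0.4000}) = 0.5987
P_2 = 1/(1+e^{0.6000}) = 0.3543
P_3 = 1/(1+e^{0.3000}) = 0.4256
P_4 = 1/(1+e^{-1.9000}) = 0.8699
E[score] = 0.5987 + 0.3543 + 0.4256 + 0.8699 = 2.2485

2.25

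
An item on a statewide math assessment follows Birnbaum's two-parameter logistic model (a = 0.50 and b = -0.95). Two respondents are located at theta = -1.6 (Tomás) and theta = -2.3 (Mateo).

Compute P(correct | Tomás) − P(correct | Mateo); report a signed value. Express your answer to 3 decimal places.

P(theta) = 1 / (1 + exp(−a(theta − b)))
P(Tomás) = 0.4195  [exponent -0.3250]
P(Mateo) = 0.3374  [exponent -0.6750]
Difference = 0.4195 − 0.3374 = 0.0821

0.082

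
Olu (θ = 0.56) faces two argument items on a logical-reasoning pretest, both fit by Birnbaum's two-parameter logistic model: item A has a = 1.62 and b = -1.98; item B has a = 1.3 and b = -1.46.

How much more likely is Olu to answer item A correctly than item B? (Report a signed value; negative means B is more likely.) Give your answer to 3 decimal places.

P(θ) = 1 / (1 + exp(−a(θ − b)))
P_A = 0.9839
P_B = 0.9325
P_A − P_B = 0.0514

0.051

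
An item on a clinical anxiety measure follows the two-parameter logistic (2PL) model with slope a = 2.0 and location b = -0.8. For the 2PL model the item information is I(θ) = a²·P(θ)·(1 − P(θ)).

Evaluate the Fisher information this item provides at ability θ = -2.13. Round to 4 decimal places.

0.2444

P = 1/(1+e^{2.6600}) = 0.0654
P(1−P) = 0.0654 × 0.9346 = 0.0611
I = a² × P(1−P) = 2.0² × 0.0611 = 0.24441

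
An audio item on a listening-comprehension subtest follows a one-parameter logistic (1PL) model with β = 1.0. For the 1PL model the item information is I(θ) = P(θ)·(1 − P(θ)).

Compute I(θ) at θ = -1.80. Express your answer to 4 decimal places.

P = 1/(1+e^{2.8000}) = 0.0573
P(1−P) = 0.0573 × 0.9427 = 0.0540
I = P(1−P) = 0.05404

0.0540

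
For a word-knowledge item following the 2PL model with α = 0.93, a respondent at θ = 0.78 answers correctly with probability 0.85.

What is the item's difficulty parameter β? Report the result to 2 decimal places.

-1.09

P(θ) = 1 / (1 + exp(−α(θ − β)))
logit(0.85) = ln(0.85/0.15) = 1.7346
β = θ − logit/(α) = 0.78 − 1.7346/0.9300 = -1.0852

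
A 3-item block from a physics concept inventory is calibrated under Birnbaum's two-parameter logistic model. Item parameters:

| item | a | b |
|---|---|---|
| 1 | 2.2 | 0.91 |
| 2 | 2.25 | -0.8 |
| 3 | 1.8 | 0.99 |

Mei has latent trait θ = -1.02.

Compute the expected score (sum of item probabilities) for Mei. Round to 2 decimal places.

P(θ) = 1 / (1 + exp(−a(θ − b)))
P_1 = 1/(1+e^{4.2460}) = 0.0141
P_2 = 1/(1+e^{0.4950}) = 0.3787
P_3 = 1/(1+e^{3.6180}) = 0.0261
E[score] = 0.0141 + 0.3787 + 0.0261 = 0.4190

0.42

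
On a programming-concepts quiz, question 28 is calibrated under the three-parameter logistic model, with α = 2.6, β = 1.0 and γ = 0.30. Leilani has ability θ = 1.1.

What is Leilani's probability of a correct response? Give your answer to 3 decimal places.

0.695

P(θ) = γ + (1 − γ) · 1 / (1 + exp(−α(θ − β)))
Exponent: 2.6 × (1.1 − 1.0) = 0.2600
1/(1 + e^{-0.2600}) = 0.5646
P = 0.30 + 0.70 × 0.5646 = 0.6952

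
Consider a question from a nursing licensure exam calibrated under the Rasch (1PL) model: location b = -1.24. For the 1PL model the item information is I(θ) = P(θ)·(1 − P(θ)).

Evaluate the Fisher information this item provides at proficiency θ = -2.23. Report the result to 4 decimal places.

0.1975

P = 1/(1+e^{0.9900}) = 0.2709
P(1−P) = 0.2709 × 0.7291 = 0.1975
I = P(1−P) = 0.19752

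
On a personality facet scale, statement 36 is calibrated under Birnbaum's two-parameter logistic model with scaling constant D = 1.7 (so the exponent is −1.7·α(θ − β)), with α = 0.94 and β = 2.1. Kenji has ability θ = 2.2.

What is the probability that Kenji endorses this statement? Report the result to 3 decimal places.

0.540

P(θ) = 1 / (1 + exp(−D·α(θ − β)))
Exponent: 1.7 × 0.94 × (2.2 − 2.1) = 0.1598
1/(1 + e^{-0.1598}) = 0.5399
P = 0.5399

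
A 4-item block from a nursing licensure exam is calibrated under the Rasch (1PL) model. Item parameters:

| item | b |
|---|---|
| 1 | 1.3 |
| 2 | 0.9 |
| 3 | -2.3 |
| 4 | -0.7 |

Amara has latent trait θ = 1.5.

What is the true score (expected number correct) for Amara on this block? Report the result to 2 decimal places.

3.07

P(θ) = 1 / (1 + exp(−(θ − b)))
P_1 = 1/(1+e^{-0.2000}) = 0.5498
P_2 = 1/(1+e^{-0.6000}) = 0.6457
P_3 = 1/(1+e^{-3.8000}) = 0.9781
P_4 = 1/(1+e^{-2.2000}) = 0.9002
E[score] = 0.5498 + 0.6457 + 0.9781 + 0.9002 = 3.0739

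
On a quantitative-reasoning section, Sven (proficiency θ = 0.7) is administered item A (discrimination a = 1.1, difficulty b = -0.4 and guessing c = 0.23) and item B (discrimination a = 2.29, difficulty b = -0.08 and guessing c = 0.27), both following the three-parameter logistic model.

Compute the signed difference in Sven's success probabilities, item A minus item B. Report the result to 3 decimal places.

-0.072

P(θ) = c + (1 − c) · 1 / (1 + exp(−a(θ − b)))
P_A = 0.8231
P_B = 0.8952
P_A − P_B = -0.0721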